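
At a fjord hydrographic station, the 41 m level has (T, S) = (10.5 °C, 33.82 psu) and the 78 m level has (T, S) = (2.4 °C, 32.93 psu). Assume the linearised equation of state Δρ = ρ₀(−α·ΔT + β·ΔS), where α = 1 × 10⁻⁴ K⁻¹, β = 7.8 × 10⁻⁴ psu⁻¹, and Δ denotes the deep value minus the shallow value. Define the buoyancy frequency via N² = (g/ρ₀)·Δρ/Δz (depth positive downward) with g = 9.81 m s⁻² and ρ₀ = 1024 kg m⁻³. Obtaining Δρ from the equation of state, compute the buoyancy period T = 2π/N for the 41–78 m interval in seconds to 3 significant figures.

1.13 × 10³ s

ΔT = -8.1 K, ΔS = -0.89 psu (deep − shallow).
Δρ/ρ₀ = −αΔT + βΔS = 8.10 × 10⁻⁴ − 6.942 × 10⁻⁴ = 1.158 × 10⁻⁴, so Δρ ≈ 0.1186 kg m⁻³.
N² = (g/ρ₀)·Δρ/Δz = g·(Δρ/ρ₀)/Δz = 9.81 × 1.158 × 10⁻⁴ / 37 = 3.0703 × 10⁻⁵ s⁻².
N = √(3.0703 × 10⁻⁵) = 5.5410 × 10⁻³ rad s⁻¹ → T = 2π/N = 1.1339 × 10³ s ≈ 1.13 × 10³ s.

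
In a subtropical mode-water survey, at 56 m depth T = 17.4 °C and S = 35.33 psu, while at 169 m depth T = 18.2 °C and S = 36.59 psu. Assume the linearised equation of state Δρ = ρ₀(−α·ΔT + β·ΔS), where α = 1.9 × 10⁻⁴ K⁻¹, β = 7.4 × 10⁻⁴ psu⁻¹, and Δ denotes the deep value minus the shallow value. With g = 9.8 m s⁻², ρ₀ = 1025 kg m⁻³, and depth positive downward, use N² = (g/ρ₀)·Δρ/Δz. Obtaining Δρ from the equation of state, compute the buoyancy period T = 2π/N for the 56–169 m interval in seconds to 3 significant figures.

ΔT = +0.8 K, ΔS = +1.26 psu (deep − shallow).
Δρ/ρ₀ = −αΔT + βΔS = -1.52 × 10⁻⁴ + 9.324 × 10⁻⁴ = 7.804 × 10⁻⁴, so Δρ ≈ 0.7999 kg m⁻³.
N² = (g/ρ₀)·Δρ/Δz = g·(Δρ/ρ₀)/Δz = 9.8 × 7.804 × 10⁻⁴ / 113 = 6.7681 × 10⁻⁵ s⁻².
N = √(6.7681 × 10⁻⁵) = 8.2268 × 10⁻³ rad s⁻¹ → T = 2π/N = 763.75 s ≈ 764 s.

764 s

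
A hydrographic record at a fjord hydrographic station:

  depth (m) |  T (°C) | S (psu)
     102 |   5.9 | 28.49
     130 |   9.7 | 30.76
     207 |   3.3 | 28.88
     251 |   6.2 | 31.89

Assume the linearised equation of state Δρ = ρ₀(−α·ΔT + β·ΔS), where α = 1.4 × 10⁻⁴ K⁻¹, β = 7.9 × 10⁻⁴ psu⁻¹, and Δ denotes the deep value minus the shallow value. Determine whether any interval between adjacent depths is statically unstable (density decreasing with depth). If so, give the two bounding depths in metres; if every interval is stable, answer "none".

130–207 m

Evaluate Δρ/ρ₀ = −αΔT + βΔS across each adjacent pair:
  102–130 m: −αΔT+βΔS = −(1.4 × 10⁻⁴)(+3.8)+(7.9 × 10⁻⁴)(+2.27) = 1.3 × 10⁻³ → stable
  130–207 m: −αΔT+βΔS = −(1.4 × 10⁻⁴)(-6.4)+(7.9 × 10⁻⁴)(-1.88) = -5.9 × 10⁻⁴ → UNSTABLE
  207–251 m: −αΔT+βΔS = −(1.4 × 10⁻⁴)(+2.9)+(7.9 × 10⁻⁴)(+3.01) = 2.0 × 10⁻³ → stable
The 130–207 m interval has Δρ < 0: lighter water underlies denser water.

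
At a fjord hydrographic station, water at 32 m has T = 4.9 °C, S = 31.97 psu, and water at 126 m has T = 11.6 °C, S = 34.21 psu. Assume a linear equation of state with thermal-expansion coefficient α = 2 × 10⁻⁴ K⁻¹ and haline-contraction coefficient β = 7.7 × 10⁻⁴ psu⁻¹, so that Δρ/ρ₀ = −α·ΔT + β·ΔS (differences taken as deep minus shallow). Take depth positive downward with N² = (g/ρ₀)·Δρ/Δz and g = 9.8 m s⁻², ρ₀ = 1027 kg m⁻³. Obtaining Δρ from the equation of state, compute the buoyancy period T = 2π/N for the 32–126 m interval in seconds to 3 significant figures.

992 s

ΔT = +6.7 K, ΔS = +2.24 psu (deep − shallow).
Δρ/ρ₀ = −αΔT + βΔS = -1.34 × 10⁻³ + 1.7248 × 10⁻³ = 3.848 × 10⁻⁴, so Δρ ≈ 0.3952 kg m⁻³.
N² = (g/ρ₀)·Δρ/Δz = g·(Δρ/ρ₀)/Δz = 9.8 × 3.848 × 10⁻⁴ / 94 = 4.0117 × 10⁻⁵ s⁻².
N = √(4.0117 × 10⁻⁵) = 6.3338 × 10⁻³ rad s⁻¹ → T = 2π/N = 992.01 s ≈ 992 s.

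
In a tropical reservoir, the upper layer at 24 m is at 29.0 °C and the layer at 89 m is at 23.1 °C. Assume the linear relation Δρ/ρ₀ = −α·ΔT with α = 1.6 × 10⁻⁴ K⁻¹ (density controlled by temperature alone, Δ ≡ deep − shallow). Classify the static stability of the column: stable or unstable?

ΔT = 23.1 − 29.0 = -5.9 K, so Δρ/ρ₀ = −αΔT = 9.44 × 10⁻⁴.
Δρ/ρ₀ > 0, so Δρ > 0: deeper water is denser → statically stable.

stable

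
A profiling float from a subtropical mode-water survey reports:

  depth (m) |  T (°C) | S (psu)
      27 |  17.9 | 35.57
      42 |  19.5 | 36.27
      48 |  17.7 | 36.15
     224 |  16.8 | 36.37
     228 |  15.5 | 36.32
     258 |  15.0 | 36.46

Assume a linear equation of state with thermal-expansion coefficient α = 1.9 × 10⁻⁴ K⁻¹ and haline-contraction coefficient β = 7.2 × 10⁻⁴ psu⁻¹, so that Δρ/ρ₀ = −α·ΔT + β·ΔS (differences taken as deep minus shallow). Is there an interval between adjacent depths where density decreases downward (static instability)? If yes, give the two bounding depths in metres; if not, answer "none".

Evaluate Δρ/ρ₀ = −αΔT + βΔS across each adjacent pair:
  27–42 m: −αΔT+βΔS = −(1.9 × 10⁻⁴)(+1.6)+(7.2 × 10⁻⁴)(+0.70) = 2.0 × 10⁻⁴ → stable
  42–48 m: −αΔT+βΔS = −(1.9 × 10⁻⁴)(-1.8)+(7.2 × 10⁻⁴)(-0.12) = 2.6 × 10⁻⁴ → stable
  48–224 m: −αΔT+βΔS = −(1.9 × 10⁻⁴)(-0.9)+(7.2 × 10⁻⁴)(+0.22) = 3.3 × 10⁻⁴ → stable
  224–228 m: −αΔT+βΔS = −(1.9 × 10⁻⁴)(-1.3)+(7.2 × 10⁻⁴)(-0.05) = 2.1 × 10⁻⁴ → stable
  228–258 m: −αΔT+βΔS = −(1.9 × 10⁻⁴)(-0.5)+(7.2 × 10⁻⁴)(+0.14) = 2.0 × 10⁻⁴ → stable
Every interval has Δρ > 0: the column is stably stratified throughout.

none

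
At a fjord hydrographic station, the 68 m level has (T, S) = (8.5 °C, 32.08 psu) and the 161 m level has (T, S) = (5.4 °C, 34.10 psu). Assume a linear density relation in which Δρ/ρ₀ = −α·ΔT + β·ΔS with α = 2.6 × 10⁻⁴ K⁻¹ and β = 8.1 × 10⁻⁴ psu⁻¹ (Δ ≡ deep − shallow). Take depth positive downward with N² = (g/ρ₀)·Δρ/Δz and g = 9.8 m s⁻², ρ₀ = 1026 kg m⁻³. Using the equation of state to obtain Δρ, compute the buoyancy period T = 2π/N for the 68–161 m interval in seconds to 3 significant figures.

ΔT = -3.1 K, ΔS = +2.02 psu (deep − shallow).
Δρ/ρ₀ = −αΔT + βΔS = 8.06 × 10⁻⁴ + 1.6362 × 10⁻³ = 2.4422 × 10⁻³, so Δρ ≈ 2.506 kg m⁻³.
N² = (g/ρ₀)·Δρ/Δz = g·(Δρ/ρ₀)/Δz = 9.8 × 2.4422 × 10⁻³ / 93 = 2.5735 × 10⁻⁴ s⁻².
N = √(2.5735 × 10⁻⁴) = 0.016042 rad s⁻¹ → T = 2π/N = 391.67 s ≈ 392 s.

392 s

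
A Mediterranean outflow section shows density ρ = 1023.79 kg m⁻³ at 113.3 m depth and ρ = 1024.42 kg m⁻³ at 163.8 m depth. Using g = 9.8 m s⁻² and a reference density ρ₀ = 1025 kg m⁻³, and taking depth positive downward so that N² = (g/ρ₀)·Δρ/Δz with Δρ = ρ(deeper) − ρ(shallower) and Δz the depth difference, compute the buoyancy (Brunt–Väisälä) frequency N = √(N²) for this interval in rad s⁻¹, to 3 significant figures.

0.0109 rad s⁻¹

Δρ = 1024.42 − 1023.79 = 0.63 kg m⁻³ over Δz = 163.8 − 113.3 = 50.5 m.
N² = (9.8/1025) × (0.63/50.5) = 1.1928 × 10⁻⁴ s⁻².
N = √(1.1928 × 10⁻⁴) = 0.010922 rad s⁻¹ ≈ 0.0109 rad s⁻¹.
Since Δρ > 0 the layer is stably stratified.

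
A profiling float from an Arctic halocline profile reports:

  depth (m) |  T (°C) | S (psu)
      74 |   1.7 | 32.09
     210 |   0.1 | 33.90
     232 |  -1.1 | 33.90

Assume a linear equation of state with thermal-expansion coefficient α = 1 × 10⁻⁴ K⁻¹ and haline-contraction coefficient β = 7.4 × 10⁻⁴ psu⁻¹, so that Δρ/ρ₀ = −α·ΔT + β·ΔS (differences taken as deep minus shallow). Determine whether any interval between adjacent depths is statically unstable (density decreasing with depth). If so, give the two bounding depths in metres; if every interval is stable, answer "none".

Evaluate Δρ/ρ₀ = −αΔT + βΔS across each adjacent pair:
  74–210 m: −αΔT+βΔS = −(1 × 10⁻⁴)(-1.6)+(7.4 × 10⁻⁴)(+1.81) = 1.5 × 10⁻³ → stable
  210–232 m: −αΔT+βΔS = −(1 × 10⁻⁴)(-1.2)+(7.4 × 10⁻⁴)(+0.00) = 1.2 × 10⁻⁴ → stable
Every interval has Δρ > 0: the column is stably stratified throughout.

none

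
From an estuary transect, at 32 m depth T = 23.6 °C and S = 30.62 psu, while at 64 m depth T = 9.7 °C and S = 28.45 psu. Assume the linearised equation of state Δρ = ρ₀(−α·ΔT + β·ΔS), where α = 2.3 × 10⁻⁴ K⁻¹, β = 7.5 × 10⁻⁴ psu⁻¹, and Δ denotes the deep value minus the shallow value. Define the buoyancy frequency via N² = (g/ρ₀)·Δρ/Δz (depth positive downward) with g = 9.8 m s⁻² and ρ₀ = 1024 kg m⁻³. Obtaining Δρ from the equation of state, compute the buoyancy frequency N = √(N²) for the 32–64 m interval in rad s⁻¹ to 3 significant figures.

0.0219 rad s⁻¹

ΔT = -13.9 K, ΔS = -2.17 psu (deep − shallow).
Δρ/ρ₀ = −αΔT + βΔS = 3.197 × 10⁻³ − 1.6275 × 10⁻³ = 1.5695 × 10⁻³, so Δρ ≈ 1.607 kg m⁻³.
N² = (g/ρ₀)·Δρ/Δz = g·(Δρ/ρ₀)/Δz = 9.8 × 1.5695 × 10⁻³ / 32 = 4.8066 × 10⁻⁴ s⁻².
N = √(4.8066 × 10⁻⁴) = 0.021924 rad s⁻¹ ≈ 0.0219 rad s⁻¹.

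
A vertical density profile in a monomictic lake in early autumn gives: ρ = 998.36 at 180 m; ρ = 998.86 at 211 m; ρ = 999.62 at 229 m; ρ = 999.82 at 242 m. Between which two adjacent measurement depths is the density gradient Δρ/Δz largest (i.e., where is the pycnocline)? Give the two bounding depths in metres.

211–229 m

Compute the density gradient over each adjacent pair:
  180–211 m: Δρ/Δz = 0.50/31 = 0.016 kg m⁻⁴
  211–229 m: Δρ/Δz = 0.76/18 = 0.042 kg m⁻⁴
  229–242 m: Δρ/Δz = 0.20/13 = 0.015 kg m⁻⁴
The largest gradient is in the 211–229 m interval — the pycnocline.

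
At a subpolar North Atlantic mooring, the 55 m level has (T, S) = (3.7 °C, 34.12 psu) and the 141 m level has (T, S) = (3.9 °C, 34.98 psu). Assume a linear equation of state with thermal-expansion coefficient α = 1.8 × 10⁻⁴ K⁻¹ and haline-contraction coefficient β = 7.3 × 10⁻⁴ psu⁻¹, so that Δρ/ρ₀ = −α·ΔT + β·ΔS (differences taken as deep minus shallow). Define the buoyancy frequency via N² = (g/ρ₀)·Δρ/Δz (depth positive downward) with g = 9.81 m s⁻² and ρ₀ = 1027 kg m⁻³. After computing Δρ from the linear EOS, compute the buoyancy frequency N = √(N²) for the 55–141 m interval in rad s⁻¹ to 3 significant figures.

ΔT = +0.2 K, ΔS = +0.86 psu (deep − shallow).
Δρ/ρ₀ = −αΔT + βΔS = -3.60 × 10⁻⁵ + 6.278 × 10⁻⁴ = 5.918 × 10⁻⁴, so Δρ ≈ 0.6078 kg m⁻³.
N² = (g/ρ₀)·Δρ/Δz = g·(Δρ/ρ₀)/Δz = 9.81 × 5.918 × 10⁻⁴ / 86 = 6.7506 × 10⁻⁵ s⁻².
N = √(6.7506 × 10⁻⁵) = 8.2162 × 10⁻³ rad s⁻¹ ≈ 8.22 × 10⁻³ rad s⁻¹.

8.22 × 10⁻³ rad s⁻¹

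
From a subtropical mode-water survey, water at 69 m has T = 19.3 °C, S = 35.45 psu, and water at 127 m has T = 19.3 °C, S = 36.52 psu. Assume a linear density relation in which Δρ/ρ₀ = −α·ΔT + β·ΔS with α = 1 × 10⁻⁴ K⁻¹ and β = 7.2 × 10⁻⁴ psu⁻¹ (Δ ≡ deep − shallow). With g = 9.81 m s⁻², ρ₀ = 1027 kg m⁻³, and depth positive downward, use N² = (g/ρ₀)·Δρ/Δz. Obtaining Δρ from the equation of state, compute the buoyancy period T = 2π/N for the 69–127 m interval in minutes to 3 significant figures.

ΔT = +0.0 K, ΔS = +1.07 psu (deep − shallow).
Δρ/ρ₀ = −αΔT + βΔS = 0 + 7.704 × 10⁻⁴ = 7.704 × 10⁻⁴, so Δρ ≈ 0.7912 kg m⁻³.
N² = (g/ρ₀)·Δρ/Δz = g·(Δρ/ρ₀)/Δz = 9.81 × 7.704 × 10⁻⁴ / 58 = 1.3030 × 10⁻⁴ s⁻².
N = √(1.3030 × 10⁻⁴) = 0.011415 rad s⁻¹ → T = 2π/N = 550.43 s = 9.1738 min ≈ 9.17 min.

9.17 min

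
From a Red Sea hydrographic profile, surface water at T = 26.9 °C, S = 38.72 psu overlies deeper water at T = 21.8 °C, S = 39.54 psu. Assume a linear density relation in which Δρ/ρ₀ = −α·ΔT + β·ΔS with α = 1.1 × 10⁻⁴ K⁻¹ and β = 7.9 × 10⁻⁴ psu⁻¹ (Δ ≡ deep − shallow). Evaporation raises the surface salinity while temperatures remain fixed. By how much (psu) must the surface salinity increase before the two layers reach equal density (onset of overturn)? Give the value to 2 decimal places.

1.53 psu

Neutral buoyancy requires −α(T_deep − T_surf) + β(S_deep − S_surf′) = 0.
S_surf′ = S_deep − (α/β)·ΔT = 39.54 − (1.1 × 10⁻⁴/7.9 × 10⁻⁴)·(-5.1) = 40.2501 psu.
Increase required: 40.2501 − 38.72 = 1.5301 psu.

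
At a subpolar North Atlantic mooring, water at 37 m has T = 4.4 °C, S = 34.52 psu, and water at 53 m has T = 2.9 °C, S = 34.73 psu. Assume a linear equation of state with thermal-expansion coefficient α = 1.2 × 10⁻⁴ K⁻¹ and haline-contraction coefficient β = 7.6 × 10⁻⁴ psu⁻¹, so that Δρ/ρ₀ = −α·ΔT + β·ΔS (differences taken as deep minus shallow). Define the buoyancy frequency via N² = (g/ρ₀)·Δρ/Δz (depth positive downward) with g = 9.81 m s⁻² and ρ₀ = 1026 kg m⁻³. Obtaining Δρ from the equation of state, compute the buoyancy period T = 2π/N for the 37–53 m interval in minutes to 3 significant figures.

ΔT = -1.5 K, ΔS = +0.21 psu (deep − shallow).
Δρ/ρ₀ = −αΔT + βΔS = 1.80 × 10⁻⁴ + 1.596 × 10⁻⁴ = 3.396 × 10⁻⁴, so Δρ ≈ 0.3484 kg m⁻³.
N² = (g/ρ₀)·Δρ/Δz = g·(Δρ/ρ₀)/Δz = 9.81 × 3.396 × 10⁻⁴ / 16 = 2.0822 × 10⁻⁴ s⁻².
N = √(2.0822 × 10⁻⁴) = 0.014430 rad s⁻¹ → T = 2π/N = 435.43 s = 7.2572 min ≈ 7.26 min.

7.26 min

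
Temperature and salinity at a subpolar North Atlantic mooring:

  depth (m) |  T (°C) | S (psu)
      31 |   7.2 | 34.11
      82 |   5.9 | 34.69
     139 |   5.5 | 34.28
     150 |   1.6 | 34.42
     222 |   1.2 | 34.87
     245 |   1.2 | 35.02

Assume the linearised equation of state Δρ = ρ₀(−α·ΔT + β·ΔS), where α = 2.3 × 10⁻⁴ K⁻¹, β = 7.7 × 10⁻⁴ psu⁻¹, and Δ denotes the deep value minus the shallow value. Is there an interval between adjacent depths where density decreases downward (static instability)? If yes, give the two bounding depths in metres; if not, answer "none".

82–139 m

Evaluate Δρ/ρ₀ = −αΔT + βΔS across each adjacent pair:
  31–82 m: −αΔT+βΔS = −(2.3 × 10⁻⁴)(-1.3)+(7.7 × 10⁻⁴)(+0.58) = 7.5 × 10⁻⁴ → stable
  82–139 m: −αΔT+βΔS = −(2.3 × 10⁻⁴)(-0.4)+(7.7 × 10⁻⁴)(-0.41) = -2.2 × 10⁻⁴ → UNSTABLE
  139–150 m: −αΔT+βΔS = −(2.3 × 10⁻⁴)(-3.9)+(7.7 × 10⁻⁴)(+0.14) = 1.0 × 10⁻³ → stable
  150–222 m: −αΔT+βΔS = −(2.3 × 10⁻⁴)(-0.4)+(7.7 × 10⁻⁴)(+0.45) = 4.4 × 10⁻⁴ → stable
  222–245 m: −αΔT+βΔS = −(2.3 × 10⁻⁴)(+0.0)+(7.7 × 10⁻⁴)(+0.15) = 1.2 × 10⁻⁴ → stable
The 82–139 m interval has Δρ < 0: lighter water underlies denser water.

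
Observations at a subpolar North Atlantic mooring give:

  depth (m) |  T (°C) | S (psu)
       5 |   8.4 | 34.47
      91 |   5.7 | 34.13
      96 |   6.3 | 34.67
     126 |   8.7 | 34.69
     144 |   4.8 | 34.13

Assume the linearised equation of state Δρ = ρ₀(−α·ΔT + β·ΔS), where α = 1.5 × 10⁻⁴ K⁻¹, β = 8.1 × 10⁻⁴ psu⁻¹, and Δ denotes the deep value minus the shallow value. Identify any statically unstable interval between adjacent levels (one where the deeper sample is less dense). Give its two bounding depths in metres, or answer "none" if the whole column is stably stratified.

Evaluate Δρ/ρ₀ = −αΔT + βΔS across each adjacent pair:
  5–91 m: −αΔT+βΔS = −(1.5 × 10⁻⁴)(-2.7)+(8.1 × 10⁻⁴)(-0.34) = 1.3 × 10⁻⁴ → stable
  91–96 m: −αΔT+βΔS = −(1.5 × 10⁻⁴)(+0.6)+(8.1 × 10⁻⁴)(+0.54) = 3.5 × 10⁻⁴ → stable
  96–126 m: −αΔT+βΔS = −(1.5 × 10⁻⁴)(+2.4)+(8.1 × 10⁻⁴)(+0.02) = -3.4 × 10⁻⁴ → UNSTABLE
  126–144 m: −αΔT+βΔS = −(1.5 × 10⁻⁴)(-3.9)+(8.1 × 10⁻⁴)(-0.56) = 1.3 × 10⁻⁴ → stable
The 96–126 m interval has Δρ < 0: lighter water underlies denser water.

96–126 m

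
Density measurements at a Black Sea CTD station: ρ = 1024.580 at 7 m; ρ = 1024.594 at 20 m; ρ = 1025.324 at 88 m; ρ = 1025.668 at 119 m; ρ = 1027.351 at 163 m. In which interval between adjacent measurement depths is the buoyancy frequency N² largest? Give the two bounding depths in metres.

Compute the density gradient over each adjacent pair:
  7–20 m: Δρ/Δz = 0.014/13 = 1.1 × 10⁻³ kg m⁻⁴
  20–88 m: Δρ/Δz = 0.730/68 = 0.011 kg m⁻⁴
  88–119 m: Δρ/Δz = 0.344/31 = 0.011 kg m⁻⁴
  119–163 m: Δρ/Δz = 1.683/44 = 0.038 kg m⁻⁴
The largest gradient is in the 119–163 m interval — the pycnocline.

119–163 m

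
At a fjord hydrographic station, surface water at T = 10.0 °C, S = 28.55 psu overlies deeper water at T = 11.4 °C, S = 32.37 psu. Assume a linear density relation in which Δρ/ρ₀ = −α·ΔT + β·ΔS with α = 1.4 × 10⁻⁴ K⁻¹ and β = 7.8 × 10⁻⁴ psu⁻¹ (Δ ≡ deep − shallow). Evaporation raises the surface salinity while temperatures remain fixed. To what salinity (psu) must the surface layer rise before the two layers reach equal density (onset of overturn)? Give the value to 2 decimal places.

Neutral buoyancy requires −α(T_deep − T_surf) + β(S_deep − S_surf′) = 0.
S_surf′ = S_deep − (α/β)·ΔT = 32.37 − (1.4 × 10⁻⁴/7.8 × 10⁻⁴)·(+1.4) = 32.1187 psu.
Increase required: 32.1187 − 28.55 = 3.5687 psu.

32.12 psu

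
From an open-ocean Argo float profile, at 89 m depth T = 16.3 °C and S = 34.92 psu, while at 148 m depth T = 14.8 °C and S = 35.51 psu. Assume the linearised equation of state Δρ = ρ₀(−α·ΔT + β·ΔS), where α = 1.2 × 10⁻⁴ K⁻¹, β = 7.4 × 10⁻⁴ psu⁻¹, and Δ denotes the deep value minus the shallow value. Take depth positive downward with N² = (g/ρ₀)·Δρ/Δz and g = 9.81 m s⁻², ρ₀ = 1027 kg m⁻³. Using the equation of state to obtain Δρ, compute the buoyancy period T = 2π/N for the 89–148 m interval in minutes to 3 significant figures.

ΔT = -1.5 K, ΔS = +0.59 psu (deep − shallow).
Δρ/ρ₀ = −αΔT + βΔS = 1.80 × 10⁻⁴ + 4.366 × 10⁻⁴ = 6.166 × 10⁻⁴, so Δρ ≈ 0.6332 kg m⁻³.
N² = (g/ρ₀)·Δρ/Δz = g·(Δρ/ρ₀)/Δz = 9.81 × 6.166 × 10⁻⁴ / 59 = 1.0252 × 10⁻⁴ s⁻².
N = √(1.0252 × 10⁻⁴) = 0.010125 rad s⁻¹ → T = 2π/N = 620.56 s = 10.343 min ≈ 10.3 min.

10.3 min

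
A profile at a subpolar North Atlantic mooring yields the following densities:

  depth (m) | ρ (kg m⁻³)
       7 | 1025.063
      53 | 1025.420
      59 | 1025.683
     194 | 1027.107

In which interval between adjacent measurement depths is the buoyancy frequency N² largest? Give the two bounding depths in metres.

Compute the density gradient over each adjacent pair:
  7–53 m: Δρ/Δz = 0.357/46 = 7.8 × 10⁻³ kg m⁻⁴
  53–59 m: Δρ/Δz = 0.263/6 = 0.044 kg m⁻⁴
  59–194 m: Δρ/Δz = 1.424/135 = 0.011 kg m⁻⁴
The largest gradient is in the 53–59 m interval — the pycnocline.

53–59 m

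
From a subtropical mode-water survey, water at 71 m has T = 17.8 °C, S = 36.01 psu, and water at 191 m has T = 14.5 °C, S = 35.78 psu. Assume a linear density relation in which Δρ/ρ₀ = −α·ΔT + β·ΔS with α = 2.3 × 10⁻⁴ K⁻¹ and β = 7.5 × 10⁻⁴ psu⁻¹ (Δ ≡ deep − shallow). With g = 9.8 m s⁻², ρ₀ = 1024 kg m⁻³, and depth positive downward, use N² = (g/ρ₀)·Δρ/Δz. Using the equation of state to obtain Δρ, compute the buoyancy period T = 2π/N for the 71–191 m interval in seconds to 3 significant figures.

908 s

ΔT = -3.3 K, ΔS = -0.23 psu (deep − shallow).
Δρ/ρ₀ = −αΔT + βΔS = 7.59 × 10⁻⁴ − 1.725 × 10⁻⁴ = 5.865 × 10⁻⁴, so Δρ ≈ 0.6006 kg m⁻³.
N² = (g/ρ₀)·Δρ/Δz = g·(Δρ/ρ₀)/Δz = 9.8 × 5.865 × 10⁻⁴ / 120 = 4.7898 × 10⁻⁵ s⁻².
N = √(4.7898 × 10⁻⁵) = 6.9208 × 10⁻³ rad s⁻¹ → T = 2π/N = 907.87 s ≈ 908 s.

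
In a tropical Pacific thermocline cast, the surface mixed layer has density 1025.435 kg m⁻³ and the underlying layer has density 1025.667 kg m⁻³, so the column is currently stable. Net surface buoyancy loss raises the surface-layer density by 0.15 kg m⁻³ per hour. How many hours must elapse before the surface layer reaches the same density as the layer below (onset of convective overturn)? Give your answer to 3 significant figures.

1.55 hours

Density deficit of the surface layer: 1025.667 − 1025.435 = 0.232 kg m⁻³.
Required change = 0.232 / 0.15 = 1.55 hours.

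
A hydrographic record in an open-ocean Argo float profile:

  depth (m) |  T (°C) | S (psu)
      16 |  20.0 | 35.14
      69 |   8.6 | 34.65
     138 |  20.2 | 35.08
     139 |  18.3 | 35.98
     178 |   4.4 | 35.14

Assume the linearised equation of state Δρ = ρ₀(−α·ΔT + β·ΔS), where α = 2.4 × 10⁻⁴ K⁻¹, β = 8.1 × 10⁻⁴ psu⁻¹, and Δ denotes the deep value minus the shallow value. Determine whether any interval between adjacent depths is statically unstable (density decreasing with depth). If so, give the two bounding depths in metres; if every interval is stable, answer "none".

69–138 m

Evaluate Δρ/ρ₀ = −αΔT + βΔS across each adjacent pair:
  16–69 m: −αΔT+βΔS = −(2.4 × 10⁻⁴)(-11.4)+(8.1 × 10⁻⁴)(-0.49) = 2.3 × 10⁻³ → stable
  69–138 m: −αΔT+βΔS = −(2.4 × 10⁻⁴)(+11.6)+(8.1 × 10⁻⁴)(+0.43) = -2.4 × 10⁻³ → UNSTABLE
  138–139 m: −αΔT+βΔS = −(2.4 × 10⁻⁴)(-1.9)+(8.1 × 10⁻⁴)(+0.90) = 1.2 × 10⁻³ → stable
  139–178 m: −αΔT+βΔS = −(2.4 × 10⁻⁴)(-13.9)+(8.1 × 10⁻⁴)(-0.84) = 2.7 × 10⁻³ → stable
The 69–138 m interval has Δρ < 0: lighter water underlies denser water.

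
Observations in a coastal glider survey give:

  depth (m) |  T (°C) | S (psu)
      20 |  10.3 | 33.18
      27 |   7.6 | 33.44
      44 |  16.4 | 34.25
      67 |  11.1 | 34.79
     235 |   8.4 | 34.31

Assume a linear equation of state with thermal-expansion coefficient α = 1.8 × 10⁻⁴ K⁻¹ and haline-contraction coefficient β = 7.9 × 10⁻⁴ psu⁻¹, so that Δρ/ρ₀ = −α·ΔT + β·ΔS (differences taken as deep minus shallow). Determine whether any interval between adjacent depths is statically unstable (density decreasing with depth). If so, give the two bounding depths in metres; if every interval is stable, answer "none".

Evaluate Δρ/ρ₀ = −αΔT + βΔS across each adjacent pair:
  20–27 m: −αΔT+βΔS = −(1.8 × 10⁻⁴)(-2.7)+(7.9 × 10⁻⁴)(+0.26) = 6.9 × 10⁻⁴ → stable
  27–44 m: −αΔT+βΔS = −(1.8 × 10⁻⁴)(+8.8)+(7.9 × 10⁻⁴)(+0.81) = -9.4 × 10⁻⁴ → UNSTABLE
  44–67 m: −αΔT+βΔS = −(1.8 × 10⁻⁴)(-5.3)+(7.9 × 10⁻⁴)(+0.54) = 1.4 × 10⁻³ → stable
  67–235 m: −αΔT+βΔS = −(1.8 × 10⁻⁴)(-2.7)+(7.9 × 10⁻⁴)(-0.48) = 1.1 × 10⁻⁴ → stable
The 27–44 m interval has Δρ < 0: lighter water underlies denser water.

27–44 m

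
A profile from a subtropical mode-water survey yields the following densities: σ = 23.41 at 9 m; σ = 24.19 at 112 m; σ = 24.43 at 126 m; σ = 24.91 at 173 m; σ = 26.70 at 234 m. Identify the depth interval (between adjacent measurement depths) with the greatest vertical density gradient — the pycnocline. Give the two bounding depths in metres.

Compute the density gradient over each adjacent pair:
  9–112 m: Δρ/Δz = 0.78/103 = 7.6 × 10⁻³ kg m⁻⁴
  112–126 m: Δρ/Δz = 0.24/14 = 0.017 kg m⁻⁴
  126–173 m: Δρ/Δz = 0.48/47 = 0.010 kg m⁻⁴
  173–234 m: Δρ/Δz = 1.79/61 = 0.029 kg m⁻⁴
The largest gradient is in the 173–234 m interval — the pycnocline.

173–234 m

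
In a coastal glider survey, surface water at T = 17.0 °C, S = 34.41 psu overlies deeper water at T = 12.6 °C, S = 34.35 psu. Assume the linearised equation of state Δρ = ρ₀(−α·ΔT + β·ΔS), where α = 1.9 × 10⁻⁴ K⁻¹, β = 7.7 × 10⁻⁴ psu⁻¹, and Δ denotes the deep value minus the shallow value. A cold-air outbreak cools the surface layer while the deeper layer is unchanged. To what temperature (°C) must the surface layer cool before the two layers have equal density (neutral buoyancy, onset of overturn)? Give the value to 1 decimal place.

12.8 °C

Neutral buoyancy requires Δρ = 0, i.e. −α(T_deep − T_surf′) + β(S_deep − S_surf) = 0.
T_surf′ = T_deep − (β/α)·ΔS = 12.6 − (7.7 × 10⁻⁴/1.9 × 10⁻⁴)·(-0.06) = 12.843 °C.
Cooling required: 17.0 − (12.843) = 4.157 °C.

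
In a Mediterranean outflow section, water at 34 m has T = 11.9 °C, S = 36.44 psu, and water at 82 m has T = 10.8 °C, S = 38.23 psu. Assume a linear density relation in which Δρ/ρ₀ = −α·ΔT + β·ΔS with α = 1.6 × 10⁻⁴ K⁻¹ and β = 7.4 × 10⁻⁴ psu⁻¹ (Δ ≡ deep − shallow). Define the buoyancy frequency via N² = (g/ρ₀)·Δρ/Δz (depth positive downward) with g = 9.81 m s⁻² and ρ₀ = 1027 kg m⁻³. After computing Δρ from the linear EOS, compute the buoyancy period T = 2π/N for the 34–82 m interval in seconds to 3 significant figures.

359 s

ΔT = -1.1 K, ΔS = +1.79 psu (deep − shallow).
Δρ/ρ₀ = −αΔT + βΔS = 1.76 × 10⁻⁴ + 1.3246 × 10⁻³ = 1.5006 × 10⁻³, so Δρ ≈ 1.541 kg m⁻³.
N² = (g/ρ₀)·Δρ/Δz = g·(Δρ/ρ₀)/Δz = 9.81 × 1.5006 × 10⁻³ / 48 = 3.0669 × 10⁻⁴ s⁻².
N = √(3.0669 × 10⁻⁴) = 0.017513 rad s⁻¹ → T = 2π/N = 358.77 s ≈ 359 s.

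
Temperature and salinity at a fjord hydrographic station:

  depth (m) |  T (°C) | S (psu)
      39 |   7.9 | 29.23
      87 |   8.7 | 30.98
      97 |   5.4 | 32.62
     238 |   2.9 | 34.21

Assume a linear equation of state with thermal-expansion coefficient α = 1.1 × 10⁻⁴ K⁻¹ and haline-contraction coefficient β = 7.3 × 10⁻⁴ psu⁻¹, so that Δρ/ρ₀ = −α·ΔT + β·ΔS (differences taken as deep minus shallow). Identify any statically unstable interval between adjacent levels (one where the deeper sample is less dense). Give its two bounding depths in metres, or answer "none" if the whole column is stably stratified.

Evaluate Δρ/ρ₀ = −αΔT + βΔS across each adjacent pair:
  39–87 m: −αΔT+βΔS = −(1.1 × 10⁻⁴)(+0.8)+(7.3 × 10⁻⁴)(+1.75) = 1.2 × 10⁻³ → stable
  87–97 m: −αΔT+βΔS = −(1.1 × 10⁻⁴)(-3.3)+(7.3 × 10⁻⁴)(+1.64) = 1.6 × 10⁻³ → stable
  97–238 m: −αΔT+βΔS = −(1.1 × 10⁻⁴)(-2.5)+(7.3 × 10⁻⁴)(+1.59) = 1.4 × 10⁻³ → stable
Every interval has Δρ > 0: the column is stably stratified throughout.

none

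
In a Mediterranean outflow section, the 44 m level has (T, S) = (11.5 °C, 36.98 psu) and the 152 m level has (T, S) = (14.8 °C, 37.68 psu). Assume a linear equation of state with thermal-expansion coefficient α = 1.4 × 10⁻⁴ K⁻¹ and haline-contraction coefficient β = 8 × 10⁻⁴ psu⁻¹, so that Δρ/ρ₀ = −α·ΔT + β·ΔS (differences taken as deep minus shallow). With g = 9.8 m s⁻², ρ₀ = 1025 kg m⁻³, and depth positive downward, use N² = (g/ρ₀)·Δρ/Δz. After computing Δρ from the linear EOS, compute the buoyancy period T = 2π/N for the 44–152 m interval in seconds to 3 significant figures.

2.11 × 10³ s

ΔT = +3.3 K, ΔS = +0.70 psu (deep − shallow).
Δρ/ρ₀ = −αΔT + βΔS = -4.62 × 10⁻⁴ + 5.60 × 10⁻⁴ = 9.80 × 10⁻⁵, so Δρ ≈ 0.1004 kg m⁻³.
N² = (g/ρ₀)·Δρ/Δz = g·(Δρ/ρ₀)/Δz = 9.8 × 9.80 × 10⁻⁵ / 108 = 8.8926 × 10⁻⁶ s⁻².
N = √(8.8926 × 10⁻⁶) = 2.9820 × 10⁻³ rad s⁻¹ → T = 2π/N = 2.1070 × 10³ s ≈ 2.11 × 10³ s.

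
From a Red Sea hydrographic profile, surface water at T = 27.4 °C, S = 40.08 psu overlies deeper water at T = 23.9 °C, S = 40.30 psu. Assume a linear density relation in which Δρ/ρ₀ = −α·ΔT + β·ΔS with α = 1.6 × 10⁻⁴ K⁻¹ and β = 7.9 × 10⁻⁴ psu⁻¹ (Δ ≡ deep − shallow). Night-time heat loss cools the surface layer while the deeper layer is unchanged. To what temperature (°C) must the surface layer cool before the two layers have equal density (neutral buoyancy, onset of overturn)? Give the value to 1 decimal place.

Neutral buoyancy requires Δρ = 0, i.e. −α(T_deep − T_surf′) + β(S_deep − S_surf) = 0.
T_surf′ = T_deep − (β/α)·ΔS = 23.9 − (7.9 × 10⁻⁴/1.6 × 10⁻⁴)·(+0.22) = 22.814 °C.
Cooling required: 27.4 − (22.814) = 4.586 °C.

22.8 °C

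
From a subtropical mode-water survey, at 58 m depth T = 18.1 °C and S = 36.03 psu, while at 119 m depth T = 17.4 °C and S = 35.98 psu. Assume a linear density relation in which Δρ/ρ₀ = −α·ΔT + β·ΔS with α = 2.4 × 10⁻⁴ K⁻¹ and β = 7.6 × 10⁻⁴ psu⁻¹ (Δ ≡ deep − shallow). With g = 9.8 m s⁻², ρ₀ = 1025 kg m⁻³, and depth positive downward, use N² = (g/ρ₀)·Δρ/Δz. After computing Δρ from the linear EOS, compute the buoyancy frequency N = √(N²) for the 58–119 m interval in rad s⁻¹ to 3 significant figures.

4.57 × 10⁻³ rad s⁻¹

ΔT = -0.7 K, ΔS = -0.05 psu (deep − shallow).
Δρ/ρ₀ = −αΔT + βΔS = 1.68 × 10⁻⁴ − 3.80 × 10⁻⁵ = 1.30 × 10⁻⁴, so Δρ ≈ 0.1332 kg m⁻³.
N² = (g/ρ₀)·Δρ/Δz = g·(Δρ/ρ₀)/Δz = 9.8 × 1.30 × 10⁻⁴ / 61 = 2.0885 × 10⁻⁵ s⁻².
N = √(2.0885 × 10⁻⁵) = 4.5700 × 10⁻³ rad s⁻¹ ≈ 4.57 × 10⁻³ rad s⁻¹.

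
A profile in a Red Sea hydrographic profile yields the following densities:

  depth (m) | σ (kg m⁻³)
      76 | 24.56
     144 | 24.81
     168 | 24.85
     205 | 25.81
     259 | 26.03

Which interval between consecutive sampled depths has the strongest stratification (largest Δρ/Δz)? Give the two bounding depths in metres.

Compute the density gradient over each adjacent pair:
  76–144 m: Δρ/Δz = 0.25/68 = 3.7 × 10⁻³ kg m⁻⁴
  144–168 m: Δρ/Δz = 0.04/24 = 1.7 × 10⁻³ kg m⁻⁴
  168–205 m: Δρ/Δz = 0.96/37 = 0.026 kg m⁻⁴
  205–259 m: Δρ/Δz = 0.22/54 = 4.1 × 10⁻³ kg m⁻⁴
The largest gradient is in the 168–205 m interval — the pycnocline.

168–205 m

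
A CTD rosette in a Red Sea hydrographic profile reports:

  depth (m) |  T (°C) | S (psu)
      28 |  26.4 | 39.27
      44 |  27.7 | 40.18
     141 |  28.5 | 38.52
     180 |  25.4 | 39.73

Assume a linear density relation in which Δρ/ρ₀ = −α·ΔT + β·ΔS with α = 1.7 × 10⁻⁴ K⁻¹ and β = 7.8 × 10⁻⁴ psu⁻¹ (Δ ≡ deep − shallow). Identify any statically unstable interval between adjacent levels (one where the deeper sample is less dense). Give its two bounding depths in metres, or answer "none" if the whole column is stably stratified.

Evaluate Δρ/ρ₀ = −αΔT + βΔS across each adjacent pair:
  28–44 m: −αΔT+βΔS = −(1.7 × 10⁻⁴)(+1.3)+(7.8 × 10⁻⁴)(+0.91) = 4.9 × 10⁻⁴ → stable
  44–141 m: −αΔT+βΔS = −(1.7 × 10⁻⁴)(+0.8)+(7.8 × 10⁻⁴)(-1.66) = -1.4 × 10⁻³ → UNSTABLE
  141–180 m: −αΔT+βΔS = −(1.7 × 10⁻⁴)(-3.1)+(7.8 × 10⁻⁴)(+1.21) = 1.5 × 10⁻³ → stable
The 44–141 m interval has Δρ < 0: lighter water underlies denser water.

44–141 m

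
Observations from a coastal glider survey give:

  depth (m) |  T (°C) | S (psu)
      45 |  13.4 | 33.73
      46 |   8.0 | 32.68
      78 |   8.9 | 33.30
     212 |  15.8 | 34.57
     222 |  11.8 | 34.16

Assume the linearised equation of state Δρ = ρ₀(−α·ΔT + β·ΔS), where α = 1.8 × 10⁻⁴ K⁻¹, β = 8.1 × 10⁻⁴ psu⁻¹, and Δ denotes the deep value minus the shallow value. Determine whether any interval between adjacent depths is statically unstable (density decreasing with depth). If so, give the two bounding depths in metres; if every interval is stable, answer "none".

78–212 m

Evaluate Δρ/ρ₀ = −αΔT + βΔS across each adjacent pair:
  45–46 m: −αΔT+βΔS = −(1.8 × 10⁻⁴)(-5.4)+(8.1 × 10⁻⁴)(-1.05) = 1.2 × 10⁻⁴ → stable
  46–78 m: −αΔT+βΔS = −(1.8 × 10⁻⁴)(+0.9)+(8.1 × 10⁻⁴)(+0.62) = 3.4 × 10⁻⁴ → stable
  78–212 m: −αΔT+βΔS = −(1.8 × 10⁻⁴)(+6.9)+(8.1 × 10⁻⁴)(+1.27) = -2.1 × 10⁻⁴ → UNSTABLE
  212–222 m: −αΔT+βΔS = −(1.8 × 10⁻⁴)(-4.0)+(8.1 × 10⁻⁴)(-0.41) = 3.9 × 10⁻⁴ → stable
The 78–212 m interval has Δρ < 0: lighter water underlies denser water.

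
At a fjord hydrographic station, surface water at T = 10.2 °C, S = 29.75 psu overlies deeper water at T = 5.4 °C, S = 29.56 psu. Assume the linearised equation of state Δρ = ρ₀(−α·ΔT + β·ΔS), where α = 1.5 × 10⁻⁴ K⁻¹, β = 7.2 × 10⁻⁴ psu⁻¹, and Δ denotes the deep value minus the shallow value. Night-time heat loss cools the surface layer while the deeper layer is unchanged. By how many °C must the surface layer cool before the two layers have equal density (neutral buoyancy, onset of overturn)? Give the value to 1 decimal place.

3.9 °C

Neutral buoyancy requires Δρ = 0, i.e. −α(T_deep − T_surf′) + β(S_deep − S_surf) = 0.
T_surf′ = T_deep − (β/α)·ΔS = 5.4 − (7.2 × 10⁻⁴/1.5 × 10⁻⁴)·(-0.19) = 6.312 °C.
Cooling required: 10.2 − (6.312) = 3.888 °C.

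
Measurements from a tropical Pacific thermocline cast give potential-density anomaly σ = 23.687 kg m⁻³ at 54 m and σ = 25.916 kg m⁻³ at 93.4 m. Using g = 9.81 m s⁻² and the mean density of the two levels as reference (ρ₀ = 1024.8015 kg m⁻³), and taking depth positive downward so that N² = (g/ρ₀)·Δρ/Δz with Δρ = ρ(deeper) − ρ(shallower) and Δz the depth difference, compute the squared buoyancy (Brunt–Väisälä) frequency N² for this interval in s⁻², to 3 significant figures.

5.42 × 10⁻⁴ s⁻²

Δρ = 1025.916 − 1023.687 = 2.229 kg m⁻³ over Δz = 93.4 − 54 = 39.4 m.
N² = (9.81/1024.8015) × (2.229/39.4) = 5.4156 × 10⁻⁴ s⁻² ≈ 5.42 × 10⁻⁴ s⁻².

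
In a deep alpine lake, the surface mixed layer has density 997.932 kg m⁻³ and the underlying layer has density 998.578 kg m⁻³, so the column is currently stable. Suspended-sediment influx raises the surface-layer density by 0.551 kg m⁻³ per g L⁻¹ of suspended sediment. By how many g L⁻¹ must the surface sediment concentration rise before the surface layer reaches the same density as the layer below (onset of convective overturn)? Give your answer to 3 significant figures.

Density deficit of the surface layer: 998.578 − 997.932 = 0.646 kg m⁻³.
Required change = 0.646 / 0.551 = 1.17 g L⁻¹.

1.17 g L⁻¹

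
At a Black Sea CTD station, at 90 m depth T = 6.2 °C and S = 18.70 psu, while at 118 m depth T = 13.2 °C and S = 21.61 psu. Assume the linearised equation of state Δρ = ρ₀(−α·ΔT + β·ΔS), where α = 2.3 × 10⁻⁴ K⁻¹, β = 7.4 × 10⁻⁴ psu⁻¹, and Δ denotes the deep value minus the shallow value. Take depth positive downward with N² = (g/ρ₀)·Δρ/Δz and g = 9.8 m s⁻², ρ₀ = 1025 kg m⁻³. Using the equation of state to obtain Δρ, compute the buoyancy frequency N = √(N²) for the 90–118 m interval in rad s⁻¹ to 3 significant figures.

ΔT = +7.0 K, ΔS = +2.91 psu (deep − shallow).
Δρ/ρ₀ = −αΔT + βΔS = -1.61 × 10⁻³ + 2.1534 × 10⁻³ = 5.434 × 10⁻⁴, so Δρ ≈ 0.5570 kg m⁻³.
N² = (g/ρ₀)·Δρ/Δz = g·(Δρ/ρ₀)/Δz = 9.8 × 5.434 × 10⁻⁴ / 28 = 1.9019 × 10⁻⁴ s⁻².
N = √(1.9019 × 10⁻⁴) = 0.013791 rad s⁻¹ ≈ 0.0138 rad s⁻¹.

0.0138 rad s⁻¹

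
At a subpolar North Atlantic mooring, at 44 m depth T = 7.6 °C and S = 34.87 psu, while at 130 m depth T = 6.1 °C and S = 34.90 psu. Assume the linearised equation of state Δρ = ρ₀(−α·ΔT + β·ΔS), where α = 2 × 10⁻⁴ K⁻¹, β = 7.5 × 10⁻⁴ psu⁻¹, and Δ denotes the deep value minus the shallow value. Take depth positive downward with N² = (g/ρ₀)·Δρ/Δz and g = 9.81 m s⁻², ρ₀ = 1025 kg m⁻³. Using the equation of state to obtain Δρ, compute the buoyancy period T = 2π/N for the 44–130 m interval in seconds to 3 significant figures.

ΔT = -1.5 K, ΔS = +0.03 psu (deep − shallow).
Δρ/ρ₀ = −αΔT + βΔS = 3.00 × 10⁻⁴ + 2.25 × 10⁻⁵ = 3.225 × 10⁻⁴, so Δρ ≈ 0.3306 kg m⁻³.
N² = (g/ρ₀)·Δρ/Δz = g·(Δρ/ρ₀)/Δz = 9.81 × 3.225 × 10⁻⁴ / 86 = 3.6788 × 10⁻⁵ s⁻².
N = √(3.6788 × 10⁻⁵) = 6.0653 × 10⁻³ rad s⁻¹ → T = 2π/N = 1.0359 × 10³ s ≈ 1.04 × 10³ s.

1.04 × 10³ s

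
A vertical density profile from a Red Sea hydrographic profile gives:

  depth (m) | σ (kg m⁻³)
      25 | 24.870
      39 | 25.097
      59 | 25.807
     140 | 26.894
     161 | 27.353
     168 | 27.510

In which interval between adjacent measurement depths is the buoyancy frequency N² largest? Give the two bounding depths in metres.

Compute the density gradient over each adjacent pair:
  25–39 m: Δρ/Δz = 0.227/14 = 0.016 kg m⁻⁴
  39–59 m: Δρ/Δz = 0.710/20 = 0.035 kg m⁻⁴
  59–140 m: Δρ/Δz = 1.087/81 = 0.013 kg m⁻⁴
  140–161 m: Δρ/Δz = 0.459/21 = 0.022 kg m⁻⁴
  161–168 m: Δρ/Δz = 0.157/7 = 0.022 kg m⁻⁴
The largest gradient is in the 39–59 m interval — the pycnocline.

39–59 m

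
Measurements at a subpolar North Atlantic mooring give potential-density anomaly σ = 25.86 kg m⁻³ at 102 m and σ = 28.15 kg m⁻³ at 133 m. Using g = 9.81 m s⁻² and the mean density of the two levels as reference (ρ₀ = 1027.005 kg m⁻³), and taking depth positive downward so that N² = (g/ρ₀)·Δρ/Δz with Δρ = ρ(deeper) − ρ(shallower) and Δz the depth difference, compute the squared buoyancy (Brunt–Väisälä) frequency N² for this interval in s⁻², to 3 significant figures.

7.06 × 10⁻⁴ s⁻²

Δρ = 1028.15 − 1025.86 = 2.29 kg m⁻³ over Δz = 133 − 102 = 31 m.
N² = (9.81/1027.005) × (2.29/31) = 7.0562 × 10⁻⁴ s⁻² ≈ 7.06 × 10⁻⁴ s⁻².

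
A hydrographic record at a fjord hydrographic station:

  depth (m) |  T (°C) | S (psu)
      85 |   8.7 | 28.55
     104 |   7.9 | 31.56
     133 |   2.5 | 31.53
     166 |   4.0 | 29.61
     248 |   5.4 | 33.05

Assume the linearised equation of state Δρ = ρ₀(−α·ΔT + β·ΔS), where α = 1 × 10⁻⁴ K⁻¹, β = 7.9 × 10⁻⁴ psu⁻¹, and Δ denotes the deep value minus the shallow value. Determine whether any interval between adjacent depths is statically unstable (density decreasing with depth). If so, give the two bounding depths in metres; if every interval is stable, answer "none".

133–166 m

Evaluate Δρ/ρ₀ = −αΔT + βΔS across each adjacent pair:
  85–104 m: −αΔT+βΔS = −(1 × 10⁻⁴)(-0.8)+(7.9 × 10⁻⁴)(+3.01) = 2.5 × 10⁻³ → stable
  104–133 m: −αΔT+βΔS = −(1 × 10⁻⁴)(-5.4)+(7.9 × 10⁻⁴)(-0.03) = 5.2 × 10⁻⁴ → stable
  133–166 m: −αΔT+βΔS = −(1 × 10⁻⁴)(+1.5)+(7.9 × 10⁻⁴)(-1.92) = -1.7 × 10⁻³ → UNSTABLE
  166–248 m: −αΔT+βΔS = −(1 × 10⁻⁴)(+1.4)+(7.9 × 10⁻⁴)(+3.44) = 2.6 × 10⁻³ → stable
The 133–166 m interval has Δρ < 0: lighter water underlies denser water.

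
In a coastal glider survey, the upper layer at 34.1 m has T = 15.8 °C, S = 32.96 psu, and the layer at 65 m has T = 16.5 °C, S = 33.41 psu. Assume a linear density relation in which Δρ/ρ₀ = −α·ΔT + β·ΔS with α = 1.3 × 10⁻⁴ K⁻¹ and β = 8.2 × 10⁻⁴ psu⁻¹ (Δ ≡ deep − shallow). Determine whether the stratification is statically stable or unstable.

ΔT = 16.5 − 15.8 = +0.7 K and ΔS = 33.41 − 32.96 = +0.45 psu (deep − shallow).
−αΔT = -9.10 × 10⁻⁵; βΔS = 3.69 × 10⁻⁴; sum Δρ/ρ₀ = 2.78 × 10⁻⁴.
Δρ/ρ₀ > 0, so Δρ > 0: deeper water is denser → statically stable.

stable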